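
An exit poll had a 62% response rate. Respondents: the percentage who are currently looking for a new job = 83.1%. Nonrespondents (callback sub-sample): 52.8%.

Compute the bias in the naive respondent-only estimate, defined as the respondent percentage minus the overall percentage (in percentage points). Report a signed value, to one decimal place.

Nonresponse fraction = 1 − 0.62 = 0.38.
Bias = (nonresponse fraction) × (respondent percentage − nonrespondent percentage)
     = 0.38 × (83.1 − 52.8) = 0.38 × 30.3 = 11.514.

+11.5 percentage points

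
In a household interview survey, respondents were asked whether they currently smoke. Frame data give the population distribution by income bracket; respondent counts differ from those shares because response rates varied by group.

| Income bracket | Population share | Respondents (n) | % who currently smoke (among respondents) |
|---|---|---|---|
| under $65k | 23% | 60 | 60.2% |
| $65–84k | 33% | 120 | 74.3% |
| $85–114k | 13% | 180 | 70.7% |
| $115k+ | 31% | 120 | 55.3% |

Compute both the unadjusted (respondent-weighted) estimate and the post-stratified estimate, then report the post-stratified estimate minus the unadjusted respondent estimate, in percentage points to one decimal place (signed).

Naive respondent-only estimate (weights = respondent counts):
  (60/480)×60.2 + (120/480)×74.3 + (180/480)×70.7 + (120/480)×55.3 = 66.4375%
Reweighting by population income bracket shares:
  0.23×60.2 + 0.33×74.3 + 0.13×70.7 + 0.31×55.3 = 64.699%
Difference = 64.699 − 66.4375 = -1.7385 pp.

-1.7 percentage points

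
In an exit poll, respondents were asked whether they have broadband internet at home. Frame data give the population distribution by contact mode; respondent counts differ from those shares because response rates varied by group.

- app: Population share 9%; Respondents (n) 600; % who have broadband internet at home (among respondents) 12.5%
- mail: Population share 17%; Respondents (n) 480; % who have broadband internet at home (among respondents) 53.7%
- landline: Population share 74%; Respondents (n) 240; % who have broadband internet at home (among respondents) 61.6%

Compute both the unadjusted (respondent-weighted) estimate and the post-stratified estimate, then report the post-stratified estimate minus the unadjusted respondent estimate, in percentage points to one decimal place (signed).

+19.4 percentage points

Unadjusted (pooled respondent) estimate weights by respondent counts:
  (600/1320)×12.5 + (480/1320)×53.7 + (240/1320)×61.6 = 36.4091%
Post-stratified estimate weights by population shares:
  0.09×12.5 + 0.17×53.7 + 0.74×61.6 = 55.838%
Difference = 55.838 − 36.4091 = 19.4289 pp.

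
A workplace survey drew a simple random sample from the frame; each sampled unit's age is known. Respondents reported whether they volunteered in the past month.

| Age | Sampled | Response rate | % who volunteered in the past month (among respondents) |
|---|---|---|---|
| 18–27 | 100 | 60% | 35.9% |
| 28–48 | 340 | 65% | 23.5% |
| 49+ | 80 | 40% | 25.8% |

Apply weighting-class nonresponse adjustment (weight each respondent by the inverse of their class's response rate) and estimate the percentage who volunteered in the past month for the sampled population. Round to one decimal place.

With weight = n_sampled/n_responded per class, the weighted class total is n_sampled:
  18–27: 100 × 35.9 = 3590
  28–48: 340 × 23.5 = 7990
  49+: 80 × 25.8 = 2064
Adjusted estimate = 13,644 / 520 = 26.2385 → 26.2%.

26.2%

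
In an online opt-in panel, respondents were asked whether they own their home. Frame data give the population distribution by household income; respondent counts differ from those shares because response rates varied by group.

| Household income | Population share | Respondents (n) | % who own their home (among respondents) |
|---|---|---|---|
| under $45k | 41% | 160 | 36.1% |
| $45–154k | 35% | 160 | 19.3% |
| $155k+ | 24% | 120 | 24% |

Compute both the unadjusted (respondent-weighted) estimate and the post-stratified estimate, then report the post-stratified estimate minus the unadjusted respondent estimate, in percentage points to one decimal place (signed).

Naive respondent-only estimate (weights = respondent counts):
  (160/440)×36.1 + (160/440)×19.3 + (120/440)×24 = 26.6909%
Post-stratifying to population shares instead:
  0.41×36.1 + 0.35×19.3 + 0.24×24 = 27.316%
Difference = 27.316 − 26.6909 = 0.6251 pp.

+0.6 percentage points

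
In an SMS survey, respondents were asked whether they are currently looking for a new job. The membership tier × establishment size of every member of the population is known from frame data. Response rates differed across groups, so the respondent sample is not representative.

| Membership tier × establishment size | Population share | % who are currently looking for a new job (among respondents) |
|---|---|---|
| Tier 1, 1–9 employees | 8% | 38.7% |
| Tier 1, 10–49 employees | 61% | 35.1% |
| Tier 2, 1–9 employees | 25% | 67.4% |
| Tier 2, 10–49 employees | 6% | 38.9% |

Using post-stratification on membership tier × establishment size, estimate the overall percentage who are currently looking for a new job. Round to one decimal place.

43.7%

Reweight to the known membership tier × establishment size distribution:
  Tier 1, 1–9 employees: 0.08 × 38.7 = 3.096
  Tier 1, 10–49 employees: 0.61 × 35.1 = 21.411
  Tier 2, 1–9 employees: 0.25 × 67.4 = 16.85
  Tier 2, 10–49 employees: 0.06 × 38.9 = 2.334
Post-stratified estimate = 43.691 → 43.7%.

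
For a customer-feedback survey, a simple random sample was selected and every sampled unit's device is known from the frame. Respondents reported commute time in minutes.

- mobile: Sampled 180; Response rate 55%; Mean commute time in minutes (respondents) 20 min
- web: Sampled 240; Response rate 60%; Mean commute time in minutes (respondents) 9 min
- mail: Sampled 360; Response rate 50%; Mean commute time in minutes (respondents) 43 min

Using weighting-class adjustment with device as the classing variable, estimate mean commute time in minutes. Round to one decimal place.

Each respondent's weight = sampled/responded in their class; summing within a class gives n_sampled, so:
  mobile: 180 × 20 = 3600
  web: 240 × 9 = 2160
  mail: 360 × 43 = 15,480
Adjusted estimate = 21,240 / 780 = 27.2308 → 27.2.

27.2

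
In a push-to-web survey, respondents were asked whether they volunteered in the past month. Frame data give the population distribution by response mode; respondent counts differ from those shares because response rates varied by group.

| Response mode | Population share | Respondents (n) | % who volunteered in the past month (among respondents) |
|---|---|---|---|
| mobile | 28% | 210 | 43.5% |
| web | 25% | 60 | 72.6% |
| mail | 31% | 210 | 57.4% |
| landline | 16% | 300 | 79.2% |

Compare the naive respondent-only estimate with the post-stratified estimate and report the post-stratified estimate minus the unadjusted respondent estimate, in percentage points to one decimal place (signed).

Naive respondent-only estimate (weights = respondent counts):
  (210/780)×43.5 + (60/780)×72.6 + (210/780)×57.4 + (300/780)×79.2 = 63.2115%
Post-stratified estimate weights by population shares:
  0.28×43.5 + 0.25×72.6 + 0.31×57.4 + 0.16×79.2 = 60.796%
Difference = 60.796 − 63.2115 = -2.4155 pp.

-2.4 percentage points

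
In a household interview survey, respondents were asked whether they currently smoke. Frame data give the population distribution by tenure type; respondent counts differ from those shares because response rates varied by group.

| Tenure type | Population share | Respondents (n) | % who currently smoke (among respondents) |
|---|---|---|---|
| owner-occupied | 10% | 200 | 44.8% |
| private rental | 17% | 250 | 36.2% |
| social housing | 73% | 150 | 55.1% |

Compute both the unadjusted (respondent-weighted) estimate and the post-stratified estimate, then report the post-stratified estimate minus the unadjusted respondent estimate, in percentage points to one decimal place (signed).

+7.1 percentage points

Naive respondent-only estimate (weights = respondent counts):
  (200/600)×44.8 + (250/600)×36.2 + (150/600)×55.1 = 43.7917%
Post-stratifying to population shares instead:
  0.1×44.8 + 0.17×36.2 + 0.73×55.1 = 50.857%
Difference = 50.857 − 43.7917 = 7.0653 pp.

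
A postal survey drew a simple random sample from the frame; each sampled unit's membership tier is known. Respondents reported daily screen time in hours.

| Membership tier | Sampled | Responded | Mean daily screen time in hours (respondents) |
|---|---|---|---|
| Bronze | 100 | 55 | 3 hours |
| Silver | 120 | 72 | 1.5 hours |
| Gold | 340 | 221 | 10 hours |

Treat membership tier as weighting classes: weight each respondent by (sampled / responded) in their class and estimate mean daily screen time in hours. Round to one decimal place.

Response rates by class: Bronze 55/100 = 55%, Silver 72/120 = 60%, Gold 221/340 = 65%.
Each respondent's weight = sampled/responded in their class; summing within a class gives n_sampled, so:
  Bronze: 100 × 3 = 300
  Silver: 120 × 1.5 = 180
  Gold: 340 × 10 = 3400
Adjusted estimate = 3880 / 560 = 6.92857 → 6.9.

6.9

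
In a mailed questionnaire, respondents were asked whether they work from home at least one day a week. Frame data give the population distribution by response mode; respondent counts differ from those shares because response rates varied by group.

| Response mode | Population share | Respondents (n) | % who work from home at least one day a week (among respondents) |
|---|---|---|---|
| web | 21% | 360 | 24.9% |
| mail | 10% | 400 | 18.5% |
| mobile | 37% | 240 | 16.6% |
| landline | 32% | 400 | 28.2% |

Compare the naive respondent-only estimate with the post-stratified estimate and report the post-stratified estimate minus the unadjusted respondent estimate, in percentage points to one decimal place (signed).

-0.3 percentage points

Naive respondent-only estimate (weights = respondent counts):
  (360/1400)×24.9 + (400/1400)×18.5 + (240/1400)×16.6 + (400/1400)×28.2 = 22.5914%
Reweighting by population response mode shares:
  0.21×24.9 + 0.1×18.5 + 0.37×16.6 + 0.32×28.2 = 22.245%
Difference = 22.245 − 22.5914 = -0.3464 pp.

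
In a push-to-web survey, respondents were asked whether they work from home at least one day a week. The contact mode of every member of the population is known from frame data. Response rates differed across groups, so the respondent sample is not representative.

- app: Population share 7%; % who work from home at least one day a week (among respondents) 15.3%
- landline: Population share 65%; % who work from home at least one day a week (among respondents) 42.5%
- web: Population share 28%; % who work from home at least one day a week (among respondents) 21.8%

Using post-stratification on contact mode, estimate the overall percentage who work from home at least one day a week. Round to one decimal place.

34.8%

Post-stratification weights by population share, not respondent share:
  app: 0.07 × 15.3 = 1.071
  landline: 0.65 × 42.5 = 27.625
  web: 0.28 × 21.8 = 6.104
Post-stratified estimate = 34.8 → 34.8%.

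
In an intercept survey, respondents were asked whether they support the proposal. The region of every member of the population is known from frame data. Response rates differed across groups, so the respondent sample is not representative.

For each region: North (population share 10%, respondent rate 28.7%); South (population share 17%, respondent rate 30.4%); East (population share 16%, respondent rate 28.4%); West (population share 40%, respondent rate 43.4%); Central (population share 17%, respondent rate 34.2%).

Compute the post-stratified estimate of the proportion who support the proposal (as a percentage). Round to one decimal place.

35.8%

Weight each group's respondent value by its population share:
  North: 0.1 × 28.7 = 2.87
  South: 0.17 × 30.4 = 5.168
  East: 0.16 × 28.4 = 4.544
  West: 0.4 × 43.4 = 17.36
  Central: 0.17 × 34.2 = 5.814
Post-stratified estimate = 35.756 → 35.8%.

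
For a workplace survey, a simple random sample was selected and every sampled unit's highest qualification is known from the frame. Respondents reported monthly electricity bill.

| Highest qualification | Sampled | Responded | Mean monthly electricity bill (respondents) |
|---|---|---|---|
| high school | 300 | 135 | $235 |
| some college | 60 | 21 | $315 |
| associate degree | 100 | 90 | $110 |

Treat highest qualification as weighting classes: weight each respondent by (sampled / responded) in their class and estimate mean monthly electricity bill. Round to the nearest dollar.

Class response rates: high school 135/300 = 45%, some college 21/60 = 35%, associate degree 90/100 = 90%.
With weight = n_sampled/n_responded per class, the weighted class total is n_sampled:
  high school: 300 × 235 = 70,500
  some college: 60 × 315 = 18,900
  associate degree: 100 × 110 = 11,000
Adjusted estimate = 100,400 / 460 = 218.261 → $218.

$218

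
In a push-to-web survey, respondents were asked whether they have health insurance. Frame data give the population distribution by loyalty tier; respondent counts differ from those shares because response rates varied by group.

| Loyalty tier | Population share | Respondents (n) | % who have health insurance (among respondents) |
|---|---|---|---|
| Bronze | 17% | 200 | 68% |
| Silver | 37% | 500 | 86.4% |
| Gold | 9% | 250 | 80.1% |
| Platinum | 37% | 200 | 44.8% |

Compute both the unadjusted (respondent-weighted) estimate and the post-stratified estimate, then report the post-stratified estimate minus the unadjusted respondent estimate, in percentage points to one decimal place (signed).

-7.3 percentage points

Naive respondent-only estimate (weights = respondent counts):
  (200/1150)×68 + (500/1150)×86.4 + (250/1150)×80.1 + (200/1150)×44.8 = 74.5957%
Reweighting by population loyalty tier shares:
  0.17×68 + 0.37×86.4 + 0.09×80.1 + 0.37×44.8 = 67.313%
Difference = 67.313 − 74.5957 = -7.2827 pp.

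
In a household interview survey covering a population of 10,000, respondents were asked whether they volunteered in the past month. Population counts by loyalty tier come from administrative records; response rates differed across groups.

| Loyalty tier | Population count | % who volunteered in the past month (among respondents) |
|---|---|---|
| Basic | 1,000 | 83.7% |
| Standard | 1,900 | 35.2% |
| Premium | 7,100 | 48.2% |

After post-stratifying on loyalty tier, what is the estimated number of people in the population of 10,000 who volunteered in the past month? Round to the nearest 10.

Each cell contributes its population count × the respondent rate:
  Basic: 1,000 × 83.7% = 837
  Standard: 1,900 × 35.2% = 668.8
  Premium: 7,100 × 48.2% = 3422.2
Estimated total = 4928 → 4,930.

4,930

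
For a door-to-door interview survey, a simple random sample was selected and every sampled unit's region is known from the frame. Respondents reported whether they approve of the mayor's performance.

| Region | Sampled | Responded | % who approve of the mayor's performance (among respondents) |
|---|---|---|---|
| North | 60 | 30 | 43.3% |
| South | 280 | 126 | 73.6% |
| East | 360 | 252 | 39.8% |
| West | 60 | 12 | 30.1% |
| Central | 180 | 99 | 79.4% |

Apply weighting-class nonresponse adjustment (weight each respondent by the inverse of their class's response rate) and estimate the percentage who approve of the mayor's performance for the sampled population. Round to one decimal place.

Response rates by class: North 30/60 = 50%, South 126/280 = 45%, East 252/360 = 70%, West 12/60 = 20%, Central 99/180 = 55%.
Weighting each respondent by the inverse class response rate inflates each class back to its sampled size, so the class weight is n_sampled:
  North: 60 × 43.3 = 2598
  South: 280 × 73.6 = 20,608
  East: 360 × 39.8 = 14328
  West: 60 × 30.1 = 1806
  Central: 180 × 79.4 = 14292
Adjusted estimate = 53,632 / 940 = 57.0553 → 57.1%.

57.1%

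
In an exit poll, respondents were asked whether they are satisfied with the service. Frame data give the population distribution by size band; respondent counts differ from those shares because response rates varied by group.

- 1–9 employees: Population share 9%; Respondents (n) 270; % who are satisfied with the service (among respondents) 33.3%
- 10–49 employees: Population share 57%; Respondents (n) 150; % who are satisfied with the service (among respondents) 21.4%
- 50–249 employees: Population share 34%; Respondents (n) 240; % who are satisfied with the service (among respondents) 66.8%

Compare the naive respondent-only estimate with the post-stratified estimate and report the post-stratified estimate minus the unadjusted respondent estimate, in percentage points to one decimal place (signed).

Naive respondent-only estimate (weights = respondent counts):
  (270/660)×33.3 + (150/660)×21.4 + (240/660)×66.8 = 42.7773%
Post-stratified estimate weights by population shares:
  0.09×33.3 + 0.57×21.4 + 0.34×66.8 = 37.907%
Difference = 37.907 − 42.7773 = -4.8703 pp.

-4.9 percentage points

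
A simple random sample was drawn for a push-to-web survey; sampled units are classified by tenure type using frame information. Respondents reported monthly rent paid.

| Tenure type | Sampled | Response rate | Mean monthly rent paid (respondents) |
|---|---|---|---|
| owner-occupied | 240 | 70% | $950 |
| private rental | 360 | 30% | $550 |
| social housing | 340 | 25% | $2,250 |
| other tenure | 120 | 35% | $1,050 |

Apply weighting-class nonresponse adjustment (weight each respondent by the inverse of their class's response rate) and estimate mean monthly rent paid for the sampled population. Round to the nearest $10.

Inverse-response-rate weighting restores each class to its sampled count, so class totals weight by n_sampled:
  owner-occupied: 240 × 950 = 228,000
  private rental: 360 × 550 = 198,000
  social housing: 340 × 2250 = 765,000
  other tenure: 120 × 1050 = 126,000
Adjusted estimate = 1,317,000 / 1,060 = 1242.45 → $1,240.

$1,240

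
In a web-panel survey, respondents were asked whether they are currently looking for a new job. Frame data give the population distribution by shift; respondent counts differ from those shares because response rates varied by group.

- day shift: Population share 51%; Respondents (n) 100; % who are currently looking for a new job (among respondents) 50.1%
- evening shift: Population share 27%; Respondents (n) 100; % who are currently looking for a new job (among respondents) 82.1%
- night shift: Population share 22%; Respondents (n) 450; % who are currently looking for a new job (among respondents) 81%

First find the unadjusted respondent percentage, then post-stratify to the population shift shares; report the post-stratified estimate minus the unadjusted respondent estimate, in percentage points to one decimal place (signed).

Without adjustment, the pooled respondent share is:
  (100/650)×50.1 + (100/650)×82.1 + (450/650)×81 = 76.4154%
Post-stratified estimate weights by population shares:
  0.51×50.1 + 0.27×82.1 + 0.22×81 = 65.538%
Difference = 65.538 − 76.4154 = -10.8774 pp.

-10.9 percentage points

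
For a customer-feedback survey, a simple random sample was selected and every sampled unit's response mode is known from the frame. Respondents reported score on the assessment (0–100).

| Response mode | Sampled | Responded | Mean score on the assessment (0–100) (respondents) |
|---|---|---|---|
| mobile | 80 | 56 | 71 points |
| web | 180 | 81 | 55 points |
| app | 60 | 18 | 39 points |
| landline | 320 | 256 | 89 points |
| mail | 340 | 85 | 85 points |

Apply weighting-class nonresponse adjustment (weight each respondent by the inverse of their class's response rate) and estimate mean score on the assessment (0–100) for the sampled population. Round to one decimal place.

Class response rates: mobile 56/80 = 70%, web 81/180 = 45%, app 18/60 = 30%, landline 256/320 = 80%, mail 85/340 = 25%.
Each respondent's weight = sampled/responded in their class; summing within a class gives n_sampled, so:
  mobile: 80 × 71 = 5680
  web: 180 × 55 = 9900
  app: 60 × 39 = 2340
  landline: 320 × 89 = 28,480
  mail: 340 × 85 = 28,900
Adjusted estimate = 75,300 / 980 = 76.8367 → 76.8.

76.8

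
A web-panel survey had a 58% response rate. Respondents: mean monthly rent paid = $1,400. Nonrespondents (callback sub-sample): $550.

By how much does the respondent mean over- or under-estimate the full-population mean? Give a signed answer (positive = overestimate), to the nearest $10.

Nonresponse fraction = 1 − 0.58 = 0.42.
Bias = (nonresponse fraction) × (respondent mean − nonrespondent mean)
     = 0.42 × (1400 − 550) = 0.42 × 850 = 357.

+$360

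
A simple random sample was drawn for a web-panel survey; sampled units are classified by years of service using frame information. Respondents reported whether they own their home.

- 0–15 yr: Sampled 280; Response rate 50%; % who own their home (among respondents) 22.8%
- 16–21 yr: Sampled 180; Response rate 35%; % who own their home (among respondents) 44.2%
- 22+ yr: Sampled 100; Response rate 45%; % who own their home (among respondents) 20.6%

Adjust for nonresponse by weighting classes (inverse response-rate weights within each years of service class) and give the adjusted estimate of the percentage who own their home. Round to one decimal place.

29.3%

Each respondent's weight = sampled/responded in their class; summing within a class gives n_sampled, so:
  0–15 yr: 280 × 22.8 = 6384
  16–21 yr: 180 × 44.2 = 7956
  22+ yr: 100 × 20.6 = 2060
Adjusted estimate = 16,400 / 560 = 29.2857 → 29.3%.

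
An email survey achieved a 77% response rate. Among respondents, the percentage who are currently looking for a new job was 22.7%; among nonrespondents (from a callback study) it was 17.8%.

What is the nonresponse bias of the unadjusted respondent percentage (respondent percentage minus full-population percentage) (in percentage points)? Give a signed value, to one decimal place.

+1.1 percentage points

Nonresponse fraction = 1 − 0.77 = 0.23.
Bias = (nonresponse fraction) × (respondent percentage − nonrespondent percentage)
     = 0.23 × (22.7 − 17.8) = 0.23 × 4.9 = 1.127.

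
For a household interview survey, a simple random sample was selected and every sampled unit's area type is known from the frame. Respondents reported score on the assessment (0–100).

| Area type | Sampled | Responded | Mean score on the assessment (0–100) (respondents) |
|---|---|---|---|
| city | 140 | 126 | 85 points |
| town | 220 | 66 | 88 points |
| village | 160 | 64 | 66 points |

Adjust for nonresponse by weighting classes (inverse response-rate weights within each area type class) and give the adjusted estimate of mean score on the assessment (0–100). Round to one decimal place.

80.4

Response rates by class: city 126/140 = 90%, town 66/220 = 30%, village 64/160 = 40%.
With weight = n_sampled/n_responded per class, the weighted class total is n_sampled:
  city: 140 × 85 = 11,900
  town: 220 × 88 = 19,360
  village: 160 × 66 = 10,560
Adjusted estimate = 41,820 / 520 = 80.4231 → 80.4.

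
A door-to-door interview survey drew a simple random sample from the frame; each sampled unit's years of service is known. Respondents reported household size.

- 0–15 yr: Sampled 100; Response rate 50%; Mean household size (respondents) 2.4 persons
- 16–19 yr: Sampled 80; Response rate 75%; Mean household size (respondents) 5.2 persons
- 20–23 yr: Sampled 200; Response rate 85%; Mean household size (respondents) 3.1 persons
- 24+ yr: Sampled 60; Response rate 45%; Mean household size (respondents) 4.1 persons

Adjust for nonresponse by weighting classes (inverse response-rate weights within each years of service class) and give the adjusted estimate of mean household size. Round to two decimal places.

Inverse-response-rate weighting restores each class to its sampled count, so class totals weight by n_sampled:
  0–15 yr: 100 × 2.4 = 240
  16–19 yr: 80 × 5.2 = 416
  20–23 yr: 200 × 3.1 = 620
  24+ yr: 60 × 4.1 = 246
Adjusted estimate = 1522 / 440 = 3.45909 → 3.46.

3.46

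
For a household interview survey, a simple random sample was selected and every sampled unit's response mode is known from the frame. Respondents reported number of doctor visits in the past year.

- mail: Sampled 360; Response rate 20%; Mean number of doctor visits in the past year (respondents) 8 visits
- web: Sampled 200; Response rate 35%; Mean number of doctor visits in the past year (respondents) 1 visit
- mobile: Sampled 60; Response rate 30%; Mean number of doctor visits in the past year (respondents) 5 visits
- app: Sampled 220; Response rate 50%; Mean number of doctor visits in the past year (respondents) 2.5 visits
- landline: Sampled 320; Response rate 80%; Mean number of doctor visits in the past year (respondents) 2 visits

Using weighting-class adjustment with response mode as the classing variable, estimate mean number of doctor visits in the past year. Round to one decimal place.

Inverse-response-rate weighting restores each class to its sampled count, so class totals weight by n_sampled:
  mail: 360 × 8 = 2880
  web: 200 × 1 = 200
  mobile: 60 × 5 = 300
  app: 220 × 2.5 = 550
  landline: 320 × 2 = 640
Adjusted estimate = 4570 / 1,160 = 3.93966 → 3.9.

3.9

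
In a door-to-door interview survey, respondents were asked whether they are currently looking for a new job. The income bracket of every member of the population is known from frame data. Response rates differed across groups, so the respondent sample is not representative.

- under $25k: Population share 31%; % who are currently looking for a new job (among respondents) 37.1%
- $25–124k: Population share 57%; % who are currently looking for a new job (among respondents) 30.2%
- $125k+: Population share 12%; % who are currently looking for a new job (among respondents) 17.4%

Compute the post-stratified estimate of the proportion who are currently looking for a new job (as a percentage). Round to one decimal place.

30.8%

Weight each group's respondent value by its population share:
  under $25k: 0.31 × 37.1 = 11.501
  $25–124k: 0.57 × 30.2 = 17.214
  $125k+: 0.12 × 17.4 = 2.088
Post-stratified estimate = 30.803 → 30.8%.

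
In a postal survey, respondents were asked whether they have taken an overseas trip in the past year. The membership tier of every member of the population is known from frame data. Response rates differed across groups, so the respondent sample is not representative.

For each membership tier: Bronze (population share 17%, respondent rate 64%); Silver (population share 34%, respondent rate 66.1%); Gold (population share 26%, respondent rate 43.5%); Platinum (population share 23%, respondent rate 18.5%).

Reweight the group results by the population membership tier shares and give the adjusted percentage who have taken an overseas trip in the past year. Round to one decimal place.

Post-stratification weights by population share, not respondent share:
  Bronze: 0.17 × 64 = 10.88
  Silver: 0.34 × 66.1 = 22.474
  Gold: 0.26 × 43.5 = 11.31
  Platinum: 0.23 × 18.5 = 4.255
Post-stratified estimate = 48.919 → 48.9%.

48.9%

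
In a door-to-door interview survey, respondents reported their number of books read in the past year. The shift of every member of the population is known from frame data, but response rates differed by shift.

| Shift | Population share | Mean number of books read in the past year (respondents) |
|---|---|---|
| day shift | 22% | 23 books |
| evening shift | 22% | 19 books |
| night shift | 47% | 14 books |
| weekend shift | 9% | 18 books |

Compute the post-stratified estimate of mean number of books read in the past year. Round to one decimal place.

17.4

Each cell contributes population-share × respondent value:
  day shift: 0.22 × 23 = 5.06
  evening shift: 0.22 × 19 = 4.18
  night shift: 0.47 × 14 = 6.58
  weekend shift: 0.09 × 18 = 1.62
Post-stratified estimate = 17.44 → 17.4.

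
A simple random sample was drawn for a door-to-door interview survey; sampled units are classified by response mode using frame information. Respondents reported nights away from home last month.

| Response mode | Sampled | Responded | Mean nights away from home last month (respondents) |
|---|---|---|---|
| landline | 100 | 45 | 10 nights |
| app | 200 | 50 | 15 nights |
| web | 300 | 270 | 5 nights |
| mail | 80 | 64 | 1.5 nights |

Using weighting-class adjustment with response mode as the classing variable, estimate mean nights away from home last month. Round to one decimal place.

8.3

Class response rates: landline 45/100 = 45%, app 50/200 = 25%, web 270/300 = 90%, mail 64/80 = 80%.
Weighting each respondent by the inverse class response rate inflates each class back to its sampled size, so the class weight is n_sampled:
  landline: 100 × 10 = 1000
  app: 200 × 15 = 3000
  web: 300 × 5 = 1500
  mail: 80 × 1.5 = 120
Adjusted estimate = 5620 / 680 = 8.26471 → 8.3.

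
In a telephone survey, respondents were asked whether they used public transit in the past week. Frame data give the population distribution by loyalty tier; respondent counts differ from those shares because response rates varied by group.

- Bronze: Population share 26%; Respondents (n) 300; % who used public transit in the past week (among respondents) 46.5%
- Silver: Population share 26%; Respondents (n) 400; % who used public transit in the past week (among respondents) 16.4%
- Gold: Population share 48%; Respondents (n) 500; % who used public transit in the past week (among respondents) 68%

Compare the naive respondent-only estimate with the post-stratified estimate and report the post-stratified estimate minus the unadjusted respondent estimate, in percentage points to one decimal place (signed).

Naive respondent-only estimate (weights = respondent counts):
  (300/1200)×46.5 + (400/1200)×16.4 + (500/1200)×68 = 45.425%
Post-stratifying to population shares instead:
  0.26×46.5 + 0.26×16.4 + 0.48×68 = 48.994%
Difference = 48.994 − 45.425 = 3.569 pp.

+3.6 percentage points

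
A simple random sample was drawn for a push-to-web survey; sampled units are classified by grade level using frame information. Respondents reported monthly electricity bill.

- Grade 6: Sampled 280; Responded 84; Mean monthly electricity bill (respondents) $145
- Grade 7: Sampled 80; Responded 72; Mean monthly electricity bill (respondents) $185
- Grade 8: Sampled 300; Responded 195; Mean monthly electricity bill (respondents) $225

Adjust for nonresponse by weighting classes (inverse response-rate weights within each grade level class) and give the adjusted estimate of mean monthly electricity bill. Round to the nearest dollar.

Response rates by class: Grade 6 84/280 = 30%, Grade 7 72/80 = 90%, Grade 8 195/300 = 65%.
Each respondent's weight = sampled/responded in their class; summing within a class gives n_sampled, so:
  Grade 6: 280 × 145 = 40,600
  Grade 7: 80 × 185 = 14,800
  Grade 8: 300 × 225 = 67,500
Adjusted estimate = 122,900 / 660 = 186.212 → $186.

$186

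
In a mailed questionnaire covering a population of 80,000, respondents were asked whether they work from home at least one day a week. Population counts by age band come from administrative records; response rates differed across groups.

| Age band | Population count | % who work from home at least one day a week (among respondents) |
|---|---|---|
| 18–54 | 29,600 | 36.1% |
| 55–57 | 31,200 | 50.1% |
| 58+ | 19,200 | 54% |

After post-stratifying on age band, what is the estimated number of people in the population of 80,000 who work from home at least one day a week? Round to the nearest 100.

36,700

Estimated count per cell = population count × respondent percentage:
  18–54: 29,600 × 36.1% = 10685.6
  55–57: 31,200 × 50.1% = 15631.2
  58+: 19,200 × 54% = 10,368
Estimated total = 36684.8 → 36,700.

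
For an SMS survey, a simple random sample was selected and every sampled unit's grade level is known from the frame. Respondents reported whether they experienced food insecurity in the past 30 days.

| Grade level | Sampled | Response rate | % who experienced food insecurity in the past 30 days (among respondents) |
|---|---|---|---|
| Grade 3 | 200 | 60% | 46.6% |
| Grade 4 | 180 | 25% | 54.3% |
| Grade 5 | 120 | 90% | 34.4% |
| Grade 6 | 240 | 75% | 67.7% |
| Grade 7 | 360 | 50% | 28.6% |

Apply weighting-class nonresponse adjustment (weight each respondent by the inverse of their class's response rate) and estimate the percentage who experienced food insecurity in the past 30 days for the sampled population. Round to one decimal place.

45.2%

With weight = n_sampled/n_responded per class, the weighted class total is n_sampled:
  Grade 3: 200 × 46.6 = 9320
  Grade 4: 180 × 54.3 = 9774
  Grade 5: 120 × 34.4 = 4128
  Grade 6: 240 × 67.7 = 16,248
  Grade 7: 360 × 28.6 = 10,296
Adjusted estimate = 49,766 / 1,100 = 45.2418 → 45.2%.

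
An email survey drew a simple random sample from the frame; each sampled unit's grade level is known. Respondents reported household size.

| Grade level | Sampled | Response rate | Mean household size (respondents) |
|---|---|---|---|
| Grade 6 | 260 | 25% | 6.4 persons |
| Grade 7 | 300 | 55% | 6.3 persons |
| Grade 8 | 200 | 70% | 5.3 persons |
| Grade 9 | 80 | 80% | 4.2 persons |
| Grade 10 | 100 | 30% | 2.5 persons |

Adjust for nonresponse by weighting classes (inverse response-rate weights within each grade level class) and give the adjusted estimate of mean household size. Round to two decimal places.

5.53

Weighting each respondent by the inverse class response rate inflates each class back to its sampled size, so the class weight is n_sampled:
  Grade 6: 260 × 6.4 = 1664
  Grade 7: 300 × 6.3 = 1890
  Grade 8: 200 × 5.3 = 1060
  Grade 9: 80 × 4.2 = 336
  Grade 10: 100 × 2.5 = 250
Adjusted estimate = 5200 / 940 = 5.53191 → 5.53.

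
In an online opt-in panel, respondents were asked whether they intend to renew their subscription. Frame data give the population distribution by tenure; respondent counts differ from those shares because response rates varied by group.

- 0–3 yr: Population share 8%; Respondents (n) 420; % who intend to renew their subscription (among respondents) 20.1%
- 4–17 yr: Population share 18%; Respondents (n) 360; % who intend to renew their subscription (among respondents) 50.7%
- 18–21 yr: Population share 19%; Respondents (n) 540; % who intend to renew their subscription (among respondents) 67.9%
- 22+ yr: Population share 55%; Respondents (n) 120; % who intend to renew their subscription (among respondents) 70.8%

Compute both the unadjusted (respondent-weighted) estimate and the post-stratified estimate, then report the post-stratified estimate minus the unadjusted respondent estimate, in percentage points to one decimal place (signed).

+12.7 percentage points

Without adjustment, the pooled respondent share is:
  (420/1440)×20.1 + (360/1440)×50.7 + (540/1440)×67.9 + (120/1440)×70.8 = 49.9%
Post-stratified estimate weights by population shares:
  0.08×20.1 + 0.18×50.7 + 0.19×67.9 + 0.55×70.8 = 62.575%
Difference = 62.575 − 49.9 = 12.675 pp.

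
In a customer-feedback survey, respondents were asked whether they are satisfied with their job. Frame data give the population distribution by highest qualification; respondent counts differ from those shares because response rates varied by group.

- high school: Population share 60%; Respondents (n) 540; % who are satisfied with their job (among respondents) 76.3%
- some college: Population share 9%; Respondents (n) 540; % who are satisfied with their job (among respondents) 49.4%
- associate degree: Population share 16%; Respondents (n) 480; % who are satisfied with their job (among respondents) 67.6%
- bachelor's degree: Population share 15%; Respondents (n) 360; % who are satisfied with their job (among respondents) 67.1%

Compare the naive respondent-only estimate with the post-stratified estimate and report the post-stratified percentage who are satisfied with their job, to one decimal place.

71.1%

Naive respondent-only estimate (weights = respondent counts):
  (540/1920)×76.3 + (540/1920)×49.4 + (480/1920)×67.6 + (360/1920)×67.1 = 64.8344%
Post-stratifying to population shares instead:
  0.6×76.3 + 0.09×49.4 + 0.16×67.6 + 0.15×67.1 = 71.107%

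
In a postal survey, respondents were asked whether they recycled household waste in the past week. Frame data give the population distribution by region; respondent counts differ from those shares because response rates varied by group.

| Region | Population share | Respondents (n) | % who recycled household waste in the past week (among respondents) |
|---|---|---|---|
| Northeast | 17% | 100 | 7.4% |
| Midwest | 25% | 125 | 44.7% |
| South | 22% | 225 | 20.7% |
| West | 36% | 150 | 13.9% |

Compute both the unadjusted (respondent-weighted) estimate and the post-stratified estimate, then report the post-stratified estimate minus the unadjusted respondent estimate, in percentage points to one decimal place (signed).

+0.2 percentage points

Without adjustment, the pooled respondent share is:
  (100/600)×7.4 + (125/600)×44.7 + (225/600)×20.7 + (150/600)×13.9 = 21.7833%
Post-stratified estimate weights by population shares:
  0.17×7.4 + 0.25×44.7 + 0.22×20.7 + 0.36×13.9 = 21.991%
Difference = 21.991 − 21.7833 = 0.2077 pp.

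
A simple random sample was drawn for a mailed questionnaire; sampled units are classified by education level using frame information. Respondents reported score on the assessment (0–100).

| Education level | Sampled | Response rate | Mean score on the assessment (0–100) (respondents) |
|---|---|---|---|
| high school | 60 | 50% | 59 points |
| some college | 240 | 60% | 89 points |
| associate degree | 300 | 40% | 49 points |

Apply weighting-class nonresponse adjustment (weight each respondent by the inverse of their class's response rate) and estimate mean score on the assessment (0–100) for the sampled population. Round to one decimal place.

With weight = n_sampled/n_responded per class, the weighted class total is n_sampled:
  high school: 60 × 59 = 3540
  some college: 240 × 89 = 21,360
  associate degree: 300 × 49 = 14,700
Adjusted estimate = 39,600 / 600 = 66 → 66.0.

66.0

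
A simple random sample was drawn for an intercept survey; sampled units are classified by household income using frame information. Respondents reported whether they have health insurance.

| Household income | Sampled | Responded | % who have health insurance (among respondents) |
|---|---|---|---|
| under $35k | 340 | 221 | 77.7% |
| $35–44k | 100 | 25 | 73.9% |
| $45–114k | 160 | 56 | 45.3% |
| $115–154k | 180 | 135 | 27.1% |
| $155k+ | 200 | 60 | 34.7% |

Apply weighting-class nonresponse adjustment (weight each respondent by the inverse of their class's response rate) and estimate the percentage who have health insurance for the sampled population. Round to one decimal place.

54.0%

Class response rates: under $35k 221/340 = 65%, $35–44k 25/100 = 25%, $45–114k 56/160 = 35%, $115–154k 135/180 = 75%, $155k+ 60/200 = 30%.
Each respondent's weight = sampled/responded in their class; summing within a class gives n_sampled, so:
  under $35k: 340 × 77.7 = 26,418
  $35–44k: 100 × 73.9 = 7390
  $45–114k: 160 × 45.3 = 7248
  $115–154k: 180 × 27.1 = 4878
  $155k+: 200 × 34.7 = 6940
Adjusted estimate = 52,874 / 980 = 53.9531 → 54.0%.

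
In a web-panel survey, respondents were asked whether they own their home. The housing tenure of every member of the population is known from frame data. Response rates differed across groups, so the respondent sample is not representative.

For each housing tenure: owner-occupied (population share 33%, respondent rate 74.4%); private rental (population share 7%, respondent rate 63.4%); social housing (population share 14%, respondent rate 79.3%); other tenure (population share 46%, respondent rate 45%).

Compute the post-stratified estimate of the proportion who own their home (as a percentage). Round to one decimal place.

Weight each group's respondent value by its population share:
  owner-occupied: 0.33 × 74.4 = 24.552
  private rental: 0.07 × 63.4 = 4.438
  social housing: 0.14 × 79.3 = 11.102
  other tenure: 0.46 × 45 = 20.7
Post-stratified estimate = 60.792 → 60.8%.

60.8%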